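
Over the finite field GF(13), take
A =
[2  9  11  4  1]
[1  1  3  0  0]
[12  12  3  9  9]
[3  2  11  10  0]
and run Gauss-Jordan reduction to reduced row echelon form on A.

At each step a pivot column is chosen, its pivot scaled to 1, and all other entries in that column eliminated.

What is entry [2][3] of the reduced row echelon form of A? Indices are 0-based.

M[2][3] = 8

step 1: normalize row 0 (÷2) = (1, 11, 12, 2, 7)
  row 1: subtract 1×row0 = (0, 3, 4, 11, 6)
  row 2: subtract 12×row0 = (0, 10, 2, 11, 3)
  row 3: subtract 3×row0 = (0, 8, 1, 4, 5)
step 2: normalize row 1 (÷3) = (0, 1, 10, 8, 2)
  row 0: subtract 11×row1 = (1, 0, 6, 5, 11)
  row 2: subtract 10×row1 = (0, 0, 6, 9, 9)
  row 3: subtract 8×row1 = (0, 0, 12, 5, 2)
step 3: normalize row 2 (÷6) = (0, 0, 1, 8, 8)
  row 0: subtract 6×row2 = (1, 0, 0, 9, 2)
  row 1: subtract 10×row2 = (0, 1, 0, 6, 0)
  row 3: subtract 12×row2 = (0, 0, 0, 0, 10)
skip col 3 (zero from row 3)
step 4: normalize row 3 (÷10) = (0, 0, 0, 0, 1)
  row 0: subtract 2×row3 = (1, 0, 0, 9, 0)
  row 2: subtract 8×row3 = (0, 0, 1, 8, 0)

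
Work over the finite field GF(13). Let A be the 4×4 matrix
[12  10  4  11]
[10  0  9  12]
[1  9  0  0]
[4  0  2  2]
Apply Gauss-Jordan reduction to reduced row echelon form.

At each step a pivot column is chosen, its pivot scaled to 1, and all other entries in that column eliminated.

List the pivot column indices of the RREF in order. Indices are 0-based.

step 1: normalize row 0 (÷12) = (1, 3, 9, 2)
  row 1: subtract 10×row0 = (0, 9, 10, 5)
  row 2: subtract 1×row0 = (0, 6, 4, 11)
  row 3: subtract 4×row0 = (0, 1, 5, 7)
step 2: normalize row 1 (÷9) = (0, 1, 4, 2)
  row 0: subtract 3×row1 = (1, 0, 10, 9)
  row 2: subtract 6×row1 = (0, 0, 6, 12)
  row 3: subtract 1×row1 = (0, 0, 1, 5)
step 3: normalize row 2 (÷6) = (0, 0, 1, 2)
  row 0: subtract 10×row2 = (1, 0, 0, 2)
  row 1: subtract 4×row2 = (0, 1, 0, 7)
  row 3: subtract 1×row2 = (0, 0, 0, 3)
step 4: normalize row 3 (÷3) = (0, 0, 0, 1)
  row 0: subtract 2×row3 = (1, 0, 0, 0)
  row 1: subtract 7×row3 = (0, 1, 0, 0)
  row 2: subtract 2×row3 = (0, 0, 1, 0)

pivot columns: 0, 1, 2, 3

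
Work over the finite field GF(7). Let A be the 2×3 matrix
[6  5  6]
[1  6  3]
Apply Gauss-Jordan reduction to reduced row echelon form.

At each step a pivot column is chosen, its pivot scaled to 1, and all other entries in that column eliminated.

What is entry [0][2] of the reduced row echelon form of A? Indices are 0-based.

[1] R0 /= 6  ⇒  (1, 2, 1)
     R1 -= 1·R0  ⇒  (0, 4, 2)
[2] R1 /= 4  ⇒  (0, 1, 4)
     R0 -= 2·R1  ⇒  (1, 0, 0)

M[0][2] = 0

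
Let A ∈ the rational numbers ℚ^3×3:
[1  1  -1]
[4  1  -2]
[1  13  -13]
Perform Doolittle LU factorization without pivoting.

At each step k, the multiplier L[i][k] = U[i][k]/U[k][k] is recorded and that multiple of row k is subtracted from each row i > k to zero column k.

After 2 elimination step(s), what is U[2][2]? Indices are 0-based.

Step 1: pivot at (0,0) is 1.
  row1 ← row1 − (4)·row0  ⇒  L[1][0]=4, U row1=(0, -3, 2)
  row2 ← row2 − (1)·row0  ⇒  L[2][0]=1, U row2=(0, 12, -12)
Step 2: pivot at (1,1) is -3.
  row2 ← row2 − (-4)·row1  ⇒  L[2][1]=-4, U row2=(0, 0, -4)

U[2][2] = -4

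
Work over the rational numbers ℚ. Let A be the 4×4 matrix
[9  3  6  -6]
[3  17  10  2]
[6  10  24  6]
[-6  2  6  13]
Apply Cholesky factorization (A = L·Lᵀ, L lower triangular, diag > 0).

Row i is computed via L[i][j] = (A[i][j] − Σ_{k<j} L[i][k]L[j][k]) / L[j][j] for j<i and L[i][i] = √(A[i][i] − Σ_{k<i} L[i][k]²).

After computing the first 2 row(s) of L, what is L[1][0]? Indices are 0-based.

L[1][0] = 1

Step 1: L[0][0] = √(9) = 3.
  L[1][0] = (3) / L[0][0] = 1.
Step 2: L[1][1] = √(16) = 4.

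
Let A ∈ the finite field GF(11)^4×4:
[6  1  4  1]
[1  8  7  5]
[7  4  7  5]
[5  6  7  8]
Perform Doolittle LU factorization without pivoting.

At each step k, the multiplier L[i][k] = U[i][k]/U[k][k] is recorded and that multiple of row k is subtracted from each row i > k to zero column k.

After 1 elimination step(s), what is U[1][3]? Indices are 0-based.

k=0: U[0][0]=6
  eliminate (1,0): mult=2, new row 1: (0, 6, 10, 3); set L[1][0]=2
  eliminate (2,0): mult=3, new row 2: (0, 1, 6, 2); set L[2][0]=3
  eliminate (3,0): mult=10, new row 3: (0, 7, 0, 9); set L[3][0]=10

U[1][3] = 3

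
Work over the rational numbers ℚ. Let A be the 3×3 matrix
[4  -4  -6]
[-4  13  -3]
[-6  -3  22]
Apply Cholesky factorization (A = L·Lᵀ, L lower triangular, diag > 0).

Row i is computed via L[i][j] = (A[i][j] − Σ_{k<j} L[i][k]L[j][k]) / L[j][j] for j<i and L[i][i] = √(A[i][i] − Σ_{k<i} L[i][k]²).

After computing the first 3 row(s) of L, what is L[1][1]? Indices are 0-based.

L[1][1] = 3

Step 1: L[0][0] = √(4) = 2.
  L[1][0] = (-4) / L[0][0] = -2.
Step 2: L[1][1] = √(9) = 3.
  L[2][0] = (-6) / L[0][0] = -3.
  L[2][1] = (-9) / L[1][1] = -3.
Step 3: L[2][2] = √(4) = 2.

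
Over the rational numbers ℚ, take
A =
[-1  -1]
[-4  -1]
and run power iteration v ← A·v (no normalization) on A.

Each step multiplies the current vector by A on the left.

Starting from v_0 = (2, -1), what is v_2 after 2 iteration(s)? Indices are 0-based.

v_2 = (8, 11)

v_0 = (2, -1).
v_1 = A·v_0 = (-1, -7).
v_2 = A·v_1 = (8, 11).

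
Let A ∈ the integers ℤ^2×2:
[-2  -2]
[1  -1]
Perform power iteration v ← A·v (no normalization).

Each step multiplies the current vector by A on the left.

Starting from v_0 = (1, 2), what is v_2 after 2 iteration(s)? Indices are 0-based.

v_0 = (1, 2).
v_1 = A·v_0 = (-6, -1).
v_2 = A·v_1 = (14, -5).

v_2 = (14, -5)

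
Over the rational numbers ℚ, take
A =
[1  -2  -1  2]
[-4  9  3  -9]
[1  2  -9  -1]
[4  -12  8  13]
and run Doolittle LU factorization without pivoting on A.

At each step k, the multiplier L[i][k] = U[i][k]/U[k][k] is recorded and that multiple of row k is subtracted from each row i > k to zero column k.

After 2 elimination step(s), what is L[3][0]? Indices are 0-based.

L[3][0] = 4

k=0: U[0][0]=1
  eliminate (1,0): mult=-4, new row 1: (0, 1, -1, -1); set L[1][0]=-4
  eliminate (2,0): mult=1, new row 2: (0, 4, -8, -3); set L[2][0]=1
  eliminate (3,0): mult=4, new row 3: (0, -4, 12, 5); set L[3][0]=4
k=1: U[1][1]=1
  eliminate (2,1): mult=4, new row 2: (0, 0, -4, 1); set L[2][1]=4
  eliminate (3,1): mult=-4, new row 3: (0, 0, 8, 1); set L[3][1]=-4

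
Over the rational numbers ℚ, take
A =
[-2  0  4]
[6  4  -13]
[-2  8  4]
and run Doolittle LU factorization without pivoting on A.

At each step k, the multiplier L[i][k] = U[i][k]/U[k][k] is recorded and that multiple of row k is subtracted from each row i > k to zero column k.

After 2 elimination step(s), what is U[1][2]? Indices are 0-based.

Step 1: pivot at (0,0) is -2.
  row1 ← row1 − (-3)·row0  ⇒  L[1][0]=-3, U row1=(0, 4, -1)
  row2 ← row2 − (1)·row0  ⇒  L[2][0]=1, U row2=(0, 8, 0)
Step 2: pivot at (1,1) is 4.
  row2 ← row2 − (2)·row1  ⇒  L[2][1]=2, U row2=(0, 0, 2)

U[1][2] = -1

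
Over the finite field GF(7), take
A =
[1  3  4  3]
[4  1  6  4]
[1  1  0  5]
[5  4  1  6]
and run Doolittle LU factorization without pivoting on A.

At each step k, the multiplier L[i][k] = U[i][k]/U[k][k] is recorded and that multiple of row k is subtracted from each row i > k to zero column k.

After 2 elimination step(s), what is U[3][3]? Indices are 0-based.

[col 0] pivot 1
  R1 -= 4*R0 → (0, 3, 4, 6)  (L[1][0] := 4)
  R2 -= 1*R0 → (0, 5, 3, 2)  (L[2][0] := 1)
  R3 -= 5*R0 → (0, 3, 2, 5)  (L[3][0] := 5)
[col 1] pivot 3
  R2 -= 4*R1 → (0, 0, 1, 6)  (L[2][1] := 4)
  R3 -= 1*R1 → (0, 0, 5, 6)  (L[3][1] := 1)

U[3][3] = 6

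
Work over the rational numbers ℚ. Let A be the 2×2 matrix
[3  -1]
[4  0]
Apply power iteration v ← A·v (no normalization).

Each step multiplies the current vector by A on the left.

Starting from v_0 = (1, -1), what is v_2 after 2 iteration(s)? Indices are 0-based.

v_0 = (1, -1).
v_1 = A·v_0 = (4, 4).
v_2 = A·v_1 = (8, 16).

v_2 = (8, 16)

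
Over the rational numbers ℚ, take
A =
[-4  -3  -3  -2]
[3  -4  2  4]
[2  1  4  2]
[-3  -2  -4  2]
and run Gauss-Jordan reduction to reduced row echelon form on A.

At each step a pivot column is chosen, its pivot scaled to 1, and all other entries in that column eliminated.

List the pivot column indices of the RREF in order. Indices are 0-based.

[1] R0 /= -4  ⇒  (1, 3/4, 3/4, 1/2)
     R1 -= 3·R0  ⇒  (0, -25/4, -1/4, 5/2)
     R2 -= 2·R0  ⇒  (0, -1/2, 5/2, 1)
     R3 -= -3·R0  ⇒  (0, 1/4, -7/4, 7/2)
[2] R1 /= -25/4  ⇒  (0, 1, 1/25, -2/5)
     R0 -= 3/4·R1  ⇒  (1, 0, 18/25, 4/5)
     R2 -= -1/2·R1  ⇒  (0, 0, 63/25, 4/5)
     R3 -= 1/4·R1  ⇒  (0, 0, -44/25, 18/5)
[3] R2 /= 63/25  ⇒  (0, 0, 1, 20/63)
     R0 -= 18/25·R2  ⇒  (1, 0, 0, 4/7)
     R1 -= 1/25·R2  ⇒  (0, 1, 0, -26/63)
     R3 -= -44/25·R2  ⇒  (0, 0, 0, 262/63)
[4] R3 /= 262/63  ⇒  (0, 0, 0, 1)
     R0 -= 4/7·R3  ⇒  (1, 0, 0, 0)
     R1 -= -26/63·R3  ⇒  (0, 1, 0, 0)
     R2 -= 20/63·R3  ⇒  (0, 0, 1, 0)

pivot columns: 0, 1, 2, 3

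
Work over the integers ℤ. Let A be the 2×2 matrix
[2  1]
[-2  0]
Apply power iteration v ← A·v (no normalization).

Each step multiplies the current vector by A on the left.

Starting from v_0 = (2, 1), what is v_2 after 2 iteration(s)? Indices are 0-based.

v_2 = (6, -10)

v_0 = (2, 1).
v_1 = A·v_0 = (5, -4).
v_2 = A·v_1 = (6, -10).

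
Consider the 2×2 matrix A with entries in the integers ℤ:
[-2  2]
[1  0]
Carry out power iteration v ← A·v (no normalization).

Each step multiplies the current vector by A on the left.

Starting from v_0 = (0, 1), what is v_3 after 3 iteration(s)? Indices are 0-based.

v_0 = (0, 1).
v_1 = A·v_0 = (2, 0).
v_2 = A·v_1 = (-4, 2).
v_3 = A·v_2 = (12, -4).

v_3 = (12, -4)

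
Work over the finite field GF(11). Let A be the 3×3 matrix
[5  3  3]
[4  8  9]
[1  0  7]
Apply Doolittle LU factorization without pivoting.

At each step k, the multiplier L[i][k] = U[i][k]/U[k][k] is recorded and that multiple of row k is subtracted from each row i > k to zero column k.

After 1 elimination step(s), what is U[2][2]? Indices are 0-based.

Step 1: pivot at (0,0) is 5.
  row1 ← row1 − (3)·row0  ⇒  L[1][0]=3, U row1=(0, 10, 0)
  row2 ← row2 − (9)·row0  ⇒  L[2][0]=9, U row2=(0, 6, 2)

U[2][2] = 2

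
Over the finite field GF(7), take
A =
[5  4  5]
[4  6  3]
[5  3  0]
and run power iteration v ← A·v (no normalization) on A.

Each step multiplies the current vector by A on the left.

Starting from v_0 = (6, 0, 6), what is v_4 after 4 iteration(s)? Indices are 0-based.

v_4 = (0, 1, 1)

v_0 = (6, 0, 6).
v_1 = A·v_0 = (4, 0, 2).
v_2 = A·v_1 = (2, 1, 6).
v_3 = A·v_2 = (2, 4, 6).
v_4 = A·v_3 = (0, 1, 1).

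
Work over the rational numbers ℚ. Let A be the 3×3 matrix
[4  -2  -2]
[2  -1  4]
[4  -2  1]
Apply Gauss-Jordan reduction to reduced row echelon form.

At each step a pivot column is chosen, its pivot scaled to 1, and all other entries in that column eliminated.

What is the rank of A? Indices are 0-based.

[1] R0 /= 4  ⇒  (1, -1/2, -1/2)
     R1 -= 2·R0  ⇒  (0, 0, 5)
     R2 -= 4·R0  ⇒  (0, 0, 3)
column 1 empty below row 1
[2] R1 /= 5  ⇒  (0, 0, 1)
     R0 -= -1/2·R1  ⇒  (1, -1/2, 0)
     R2 -= 3·R1  ⇒  (0, 0, 0)

rank = 2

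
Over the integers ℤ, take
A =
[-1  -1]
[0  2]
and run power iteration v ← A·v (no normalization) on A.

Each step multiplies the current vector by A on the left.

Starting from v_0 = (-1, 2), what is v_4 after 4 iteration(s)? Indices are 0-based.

v_0 = (-1, 2).
v_1 = A·v_0 = (-1, 4).
v_2 = A·v_1 = (-3, 8).
v_3 = A·v_2 = (-5, 16).
v_4 = A·v_3 = (-11, 32).

v_4 = (-11, 32)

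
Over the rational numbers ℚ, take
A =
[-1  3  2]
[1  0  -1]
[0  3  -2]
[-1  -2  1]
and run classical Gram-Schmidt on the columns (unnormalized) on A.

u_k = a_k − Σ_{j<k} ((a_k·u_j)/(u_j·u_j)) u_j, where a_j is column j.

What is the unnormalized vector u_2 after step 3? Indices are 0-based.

Step 1: u_0 = a_0 = (-1, 1, 0, -1).
Step 2: u_1 = a_1 − (-1/3)·u_0 = (8/3, 1/3, 3, -7/3).
Step 3: u_2 = a_2 − (-4/3)·u_0 − (-2/13)·u_1 = (14/13, 5/13, -20/13, -9/13).

u_2 = (14/13, 5/13, -20/13, -9/13)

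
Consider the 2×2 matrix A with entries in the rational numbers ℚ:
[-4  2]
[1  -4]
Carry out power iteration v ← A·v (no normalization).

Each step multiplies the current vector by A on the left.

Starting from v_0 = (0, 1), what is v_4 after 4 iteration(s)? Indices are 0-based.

v_4 = (-576, 452)

v_0 = (0, 1).
v_1 = A·v_0 = (2, -4).
v_2 = A·v_1 = (-16, 18).
v_3 = A·v_2 = (100, -88).
v_4 = A·v_3 = (-576, 452).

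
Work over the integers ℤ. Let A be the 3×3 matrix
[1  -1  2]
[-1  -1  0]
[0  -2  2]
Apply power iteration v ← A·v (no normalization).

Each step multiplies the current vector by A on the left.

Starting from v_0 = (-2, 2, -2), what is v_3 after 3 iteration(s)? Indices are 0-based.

v_0 = (-2, 2, -2).
v_1 = A·v_0 = (-8, 0, -8).
v_2 = A·v_1 = (-24, 8, -16).
v_3 = A·v_2 = (-64, 16, -48).

v_3 = (-64, 16, -48)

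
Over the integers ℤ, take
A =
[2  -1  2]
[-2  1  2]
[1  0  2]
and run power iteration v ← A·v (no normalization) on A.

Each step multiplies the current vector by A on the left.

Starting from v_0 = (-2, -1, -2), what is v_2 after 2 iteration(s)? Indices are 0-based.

v_2 = (-25, 1, -19)

v_0 = (-2, -1, -2).
v_1 = A·v_0 = (-7, -1, -6).
v_2 = A·v_1 = (-25, 1, -19).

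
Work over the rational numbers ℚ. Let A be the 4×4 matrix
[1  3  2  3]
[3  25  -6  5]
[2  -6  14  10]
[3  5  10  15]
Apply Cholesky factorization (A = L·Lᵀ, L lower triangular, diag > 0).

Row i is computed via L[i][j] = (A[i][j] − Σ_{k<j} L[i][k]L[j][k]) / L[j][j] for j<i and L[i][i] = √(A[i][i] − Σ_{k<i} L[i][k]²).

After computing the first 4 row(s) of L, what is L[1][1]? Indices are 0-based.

Step 1: L[0][0] = √(1) = 1.
  L[1][0] = (3) / L[0][0] = 3.
Step 2: L[1][1] = √(16) = 4.
  L[2][0] = (2) / L[0][0] = 2.
  L[2][1] = (-12) / L[1][1] = -3.
Step 3: L[2][2] = √(1) = 1.
  L[3][0] = (3) / L[0][0] = 3.
  L[3][1] = (-4) / L[1][1] = -1.
  L[3][2] = (1) / L[2][2] = 1.
Step 4: L[3][3] = √(4) = 2.

L[1][1] = 4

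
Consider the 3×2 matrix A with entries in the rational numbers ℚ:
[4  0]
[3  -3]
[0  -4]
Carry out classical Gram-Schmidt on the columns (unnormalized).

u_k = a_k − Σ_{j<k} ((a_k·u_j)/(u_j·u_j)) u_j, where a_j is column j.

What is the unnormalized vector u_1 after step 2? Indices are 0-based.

Step 1: u_0 = a_0 = (4, 3, 0).
Step 2: u_1 = a_1 − (-9/25)·u_0 = (36/25, -48/25, -4).

u_1 = (36/25, -48/25, -4)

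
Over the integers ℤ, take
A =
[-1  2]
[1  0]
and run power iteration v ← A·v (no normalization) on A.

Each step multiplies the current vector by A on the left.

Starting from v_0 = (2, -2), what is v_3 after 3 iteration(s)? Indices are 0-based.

v_0 = (2, -2).
v_1 = A·v_0 = (-6, 2).
v_2 = A·v_1 = (10, -6).
v_3 = A·v_2 = (-22, 10).

v_3 = (-22, 10)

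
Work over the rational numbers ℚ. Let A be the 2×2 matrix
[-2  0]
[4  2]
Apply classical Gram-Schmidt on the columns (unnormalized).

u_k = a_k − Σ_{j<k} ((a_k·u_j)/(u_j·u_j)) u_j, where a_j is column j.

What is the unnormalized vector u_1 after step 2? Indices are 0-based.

u_1 = (4/5, 2/5)

Step 1: u_0 = a_0 = (-2, 4).
Step 2: u_1 = a_1 − (2/5)·u_0 = (4/5, 2/5).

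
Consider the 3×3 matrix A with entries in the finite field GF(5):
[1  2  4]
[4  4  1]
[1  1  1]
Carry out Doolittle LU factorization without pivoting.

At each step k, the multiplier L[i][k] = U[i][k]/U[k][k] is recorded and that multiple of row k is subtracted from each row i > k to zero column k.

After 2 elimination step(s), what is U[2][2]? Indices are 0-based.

U[2][2] = 2

[col 0] pivot 1
  R1 -= 4*R0 → (0, 1, 0)  (L[1][0] := 4)
  R2 -= 1*R0 → (0, 4, 2)  (L[2][0] := 1)
[col 1] pivot 1
  R2 -= 4*R1 → (0, 0, 2)  (L[2][1] := 4)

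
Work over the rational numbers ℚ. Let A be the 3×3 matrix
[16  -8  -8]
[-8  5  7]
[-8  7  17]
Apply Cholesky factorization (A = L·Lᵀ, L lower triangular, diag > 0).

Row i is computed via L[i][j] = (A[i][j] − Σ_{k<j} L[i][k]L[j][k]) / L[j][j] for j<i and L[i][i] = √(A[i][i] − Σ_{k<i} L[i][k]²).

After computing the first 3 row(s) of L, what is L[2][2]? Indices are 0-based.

Step 1: L[0][0] = √(16) = 4.
  L[1][0] = (-8) / L[0][0] = -2.
Step 2: L[1][1] = √(1) = 1.
  L[2][0] = (-8) / L[0][0] = -2.
  L[2][1] = (3) / L[1][1] = 3.
Step 3: L[2][2] = √(4) = 2.

L[2][2] = 2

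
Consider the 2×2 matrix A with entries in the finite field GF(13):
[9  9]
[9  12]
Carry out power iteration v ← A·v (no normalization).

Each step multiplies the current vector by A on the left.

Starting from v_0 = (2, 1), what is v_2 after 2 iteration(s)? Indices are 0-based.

v_2 = (6, 5)

v_0 = (2, 1).
v_1 = A·v_0 = (1, 4).
v_2 = A·v_1 = (6, 5).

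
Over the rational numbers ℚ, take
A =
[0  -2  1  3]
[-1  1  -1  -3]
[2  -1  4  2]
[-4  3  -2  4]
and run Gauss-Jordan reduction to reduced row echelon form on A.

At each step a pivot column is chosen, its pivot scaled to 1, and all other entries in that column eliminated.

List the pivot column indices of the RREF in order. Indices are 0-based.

pivot columns: 0, 1, 2, 3

[1] R0 <-> R1
[1] R0 /= -1  ⇒  (1, -1, 1, 3)
     R2 -= 2·R0  ⇒  (0, 1, 2, -4)
     R3 -= -4·R0  ⇒  (0, -1, 2, 16)
[2] R1 /= -2  ⇒  (0, 1, -1/2, -3/2)
     R0 -= -1·R1  ⇒  (1, 0, 1/2, 3/2)
     R2 -= 1·R1  ⇒  (0, 0, 5/2, -5/2)
     R3 -= -1·R1  ⇒  (0, 0, 3/2, 29/2)
[3] R2 /= 5/2  ⇒  (0, 0, 1, -1)
     R0 -= 1/2·R2  ⇒  (1, 0, 0, 2)
     R1 -= -1/2·R2  ⇒  (0, 1, 0, -2)
     R3 -= 3/2·R2  ⇒  (0, 0, 0, 16)
[4] R3 /= 16  ⇒  (0, 0, 0, 1)
     R0 -= 2·R3  ⇒  (1, 0, 0, 0)
     R1 -= -2·R3  ⇒  (0, 1, 0, 0)
     R2 -= -1·R3  ⇒  (0, 0, 1, 0)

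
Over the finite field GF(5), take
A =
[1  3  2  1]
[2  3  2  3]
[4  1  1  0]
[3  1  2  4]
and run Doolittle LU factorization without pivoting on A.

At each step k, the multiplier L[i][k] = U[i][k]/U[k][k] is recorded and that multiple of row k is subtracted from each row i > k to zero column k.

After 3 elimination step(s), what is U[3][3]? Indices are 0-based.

Step 1: pivot at (0,0) is 1.
  row1 ← row1 − (2)·row0  ⇒  L[1][0]=2, U row1=(0, 2, 3, 1)
  row2 ← row2 − (4)·row0  ⇒  L[2][0]=4, U row2=(0, 4, 3, 1)
  row3 ← row3 − (3)·row0  ⇒  L[3][0]=3, U row3=(0, 2, 1, 1)
Step 2: pivot at (1,1) is 2.
  row2 ← row2 − (2)·row1  ⇒  L[2][1]=2, U row2=(0, 0, 2, 4)
  row3 ← row3 − (1)·row1  ⇒  L[3][1]=1, U row3=(0, 0, 3, 0)
Step 3: pivot at (2,2) is 2.
  row3 ← row3 − (4)·row2  ⇒  L[3][2]=4, U row3=(0, 0, 0, 4)

U[3][3] = 4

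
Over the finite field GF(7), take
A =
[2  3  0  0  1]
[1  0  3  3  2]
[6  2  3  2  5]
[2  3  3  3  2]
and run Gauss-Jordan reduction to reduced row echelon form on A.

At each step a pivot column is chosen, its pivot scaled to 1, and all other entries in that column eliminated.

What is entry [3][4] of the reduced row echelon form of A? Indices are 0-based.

M[3][4] = 6

step 1: normalize row 0 (÷2) = (1, 5, 0, 0, 4)
  row 1: subtract 1×row0 = (0, 2, 3, 3, 5)
  row 2: subtract 6×row0 = (0, 0, 3, 2, 2)
  row 3: subtract 2×row0 = (0, 0, 3, 3, 1)
step 2: normalize row 1 (÷2) = (0, 1, 5, 5, 6)
  row 0: subtract 5×row1 = (1, 0, 3, 3, 2)
step 3: normalize row 2 (÷3) = (0, 0, 1, 3, 3)
  row 0: subtract 3×row2 = (1, 0, 0, 1, 0)
  row 1: subtract 5×row2 = (0, 1, 0, 4, 5)
  row 3: subtract 3×row2 = (0, 0, 0, 1, 6)
step 4: normalize row 3 (÷1) = (0, 0, 0, 1, 6)
  row 0: subtract 1×row3 = (1, 0, 0, 0, 1)
  row 1: subtract 4×row3 = (0, 1, 0, 0, 2)
  row 2: subtract 3×row3 = (0, 0, 1, 0, 6)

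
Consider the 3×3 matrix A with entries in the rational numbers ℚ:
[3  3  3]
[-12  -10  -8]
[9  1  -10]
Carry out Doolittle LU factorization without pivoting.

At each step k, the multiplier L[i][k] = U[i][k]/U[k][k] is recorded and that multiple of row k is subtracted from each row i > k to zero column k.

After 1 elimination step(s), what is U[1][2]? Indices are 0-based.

U[1][2] = 4

[col 0] pivot 3
  R1 -= -4*R0 → (0, 2, 4)  (L[1][0] := -4)
  R2 -= 3*R0 → (0, -8, -19)  (L[2][0] := 3)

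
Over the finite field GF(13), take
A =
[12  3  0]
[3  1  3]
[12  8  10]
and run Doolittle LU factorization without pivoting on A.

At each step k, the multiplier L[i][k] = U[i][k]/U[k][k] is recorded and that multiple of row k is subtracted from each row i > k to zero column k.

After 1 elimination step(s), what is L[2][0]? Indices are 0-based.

L[2][0] = 1

[col 0] pivot 12
  R1 -= 10*R0 → (0, 10, 3)  (L[1][0] := 10)
  R2 -= 1*R0 → (0, 5, 10)  (L[2][0] := 1)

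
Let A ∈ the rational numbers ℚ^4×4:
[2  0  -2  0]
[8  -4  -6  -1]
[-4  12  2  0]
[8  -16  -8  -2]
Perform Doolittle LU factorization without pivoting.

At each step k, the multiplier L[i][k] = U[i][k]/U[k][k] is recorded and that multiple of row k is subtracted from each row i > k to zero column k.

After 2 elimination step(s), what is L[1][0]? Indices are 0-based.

Step 1: pivot at (0,0) is 2.
  row1 ← row1 − (4)·row0  ⇒  L[1][0]=4, U row1=(0, -4, 2, -1)
  row2 ← row2 − (-2)·row0  ⇒  L[2][0]=-2, U row2=(0, 12, -2, 0)
  row3 ← row3 − (4)·row0  ⇒  L[3][0]=4, U row3=(0, -16, 0, -2)
Step 2: pivot at (1,1) is -4.
  row2 ← row2 − (-3)·row1  ⇒  L[2][1]=-3, U row2=(0, 0, 4, -3)
  row3 ← row3 − (4)·row1  ⇒  L[3][1]=4, U row3=(0, 0, -8, 2)

L[1][0] = 4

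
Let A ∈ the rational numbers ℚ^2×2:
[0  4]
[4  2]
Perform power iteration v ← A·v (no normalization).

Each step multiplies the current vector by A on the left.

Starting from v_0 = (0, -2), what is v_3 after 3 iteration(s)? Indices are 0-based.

v_0 = (0, -2).
v_1 = A·v_0 = (-8, -4).
v_2 = A·v_1 = (-16, -40).
v_3 = A·v_2 = (-160, -144).

v_3 = (-160, -144)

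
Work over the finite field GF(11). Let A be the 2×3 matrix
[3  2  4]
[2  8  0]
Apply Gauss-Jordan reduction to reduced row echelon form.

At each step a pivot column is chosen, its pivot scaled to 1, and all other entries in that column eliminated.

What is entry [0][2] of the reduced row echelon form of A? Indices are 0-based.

step 1: normalize row 0 (÷3) = (1, 8, 5)
  row 1: subtract 2×row0 = (0, 3, 1)
step 2: normalize row 1 (÷3) = (0, 1, 4)
  row 0: subtract 8×row1 = (1, 0, 6)

M[0][2] = 6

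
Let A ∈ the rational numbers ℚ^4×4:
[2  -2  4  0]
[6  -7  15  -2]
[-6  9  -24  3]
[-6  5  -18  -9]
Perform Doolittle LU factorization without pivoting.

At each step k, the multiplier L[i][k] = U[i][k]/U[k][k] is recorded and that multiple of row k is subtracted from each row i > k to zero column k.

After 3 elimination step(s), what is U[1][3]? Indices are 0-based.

k=0: U[0][0]=2
  eliminate (1,0): mult=3, new row 1: (0, -1, 3, -2); set L[1][0]=3
  eliminate (2,0): mult=-3, new row 2: (0, 3, -12, 3); set L[2][0]=-3
  eliminate (3,0): mult=-3, new row 3: (0, -1, -6, -9); set L[3][0]=-3
k=1: U[1][1]=-1
  eliminate (2,1): mult=-3, new row 2: (0, 0, -3, -3); set L[2][1]=-3
  eliminate (3,1): mult=1, new row 3: (0, 0, -9, -7); set L[3][1]=1
k=2: U[2][2]=-3
  eliminate (3,2): mult=3, new row 3: (0, 0, 0, 2); set L[3][2]=3

U[1][3] = -2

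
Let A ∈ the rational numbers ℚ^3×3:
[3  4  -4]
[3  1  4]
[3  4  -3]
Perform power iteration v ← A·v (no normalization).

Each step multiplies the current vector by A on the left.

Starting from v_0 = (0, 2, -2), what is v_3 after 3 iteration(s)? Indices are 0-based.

v_0 = (0, 2, -2).
v_1 = A·v_0 = (16, -6, 14).
v_2 = A·v_1 = (-32, 98, -18).
v_3 = A·v_2 = (368, -70, 350).

v_3 = (368, -70, 350)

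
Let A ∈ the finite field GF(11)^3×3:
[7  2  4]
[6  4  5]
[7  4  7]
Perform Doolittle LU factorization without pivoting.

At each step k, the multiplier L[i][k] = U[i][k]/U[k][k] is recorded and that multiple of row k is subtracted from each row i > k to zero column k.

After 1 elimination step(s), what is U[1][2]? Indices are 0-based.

Step 1: pivot at (0,0) is 7.
  row1 ← row1 − (4)·row0  ⇒  L[1][0]=4, U row1=(0, 7, 0)
  row2 ← row2 − (1)·row0  ⇒  L[2][0]=1, U row2=(0, 2, 3)

U[1][2] = 0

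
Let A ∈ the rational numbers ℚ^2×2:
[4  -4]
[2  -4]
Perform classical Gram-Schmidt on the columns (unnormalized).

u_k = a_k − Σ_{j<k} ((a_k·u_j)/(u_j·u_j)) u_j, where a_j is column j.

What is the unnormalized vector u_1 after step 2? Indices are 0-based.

Step 1: u_0 = a_0 = (4, 2).
Step 2: u_1 = a_1 − (-6/5)·u_0 = (4/5, -8/5).

u_1 = (4/5, -8/5)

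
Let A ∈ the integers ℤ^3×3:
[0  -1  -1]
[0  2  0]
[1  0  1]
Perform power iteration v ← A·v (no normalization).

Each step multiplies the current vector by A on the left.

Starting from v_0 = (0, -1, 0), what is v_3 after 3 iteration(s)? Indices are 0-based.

v_3 = (3, -8, 3)

v_0 = (0, -1, 0).
v_1 = A·v_0 = (1, -2, 0).
v_2 = A·v_1 = (2, -4, 1).
v_3 = A·v_2 = (3, -8, 3).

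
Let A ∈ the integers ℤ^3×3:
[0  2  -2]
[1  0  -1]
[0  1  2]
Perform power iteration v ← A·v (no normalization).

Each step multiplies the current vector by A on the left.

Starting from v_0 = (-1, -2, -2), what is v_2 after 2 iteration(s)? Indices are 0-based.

v_0 = (-1, -2, -2).
v_1 = A·v_0 = (0, 1, -6).
v_2 = A·v_1 = (14, 6, -11).

v_2 = (14, 6, -11)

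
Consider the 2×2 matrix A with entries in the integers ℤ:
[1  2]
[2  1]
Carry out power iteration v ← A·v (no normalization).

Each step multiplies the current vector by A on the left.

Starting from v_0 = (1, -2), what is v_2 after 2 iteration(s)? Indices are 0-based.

v_0 = (1, -2).
v_1 = A·v_0 = (-3, 0).
v_2 = A·v_1 = (-3, -6).

v_2 = (-3, -6)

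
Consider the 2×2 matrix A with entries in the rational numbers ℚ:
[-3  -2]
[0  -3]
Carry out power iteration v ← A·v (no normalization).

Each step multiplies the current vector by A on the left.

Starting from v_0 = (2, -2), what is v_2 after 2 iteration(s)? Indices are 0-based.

v_2 = (-6, -18)

v_0 = (2, -2).
v_1 = A·v_0 = (-2, 6).
v_2 = A·v_1 = (-6, -18).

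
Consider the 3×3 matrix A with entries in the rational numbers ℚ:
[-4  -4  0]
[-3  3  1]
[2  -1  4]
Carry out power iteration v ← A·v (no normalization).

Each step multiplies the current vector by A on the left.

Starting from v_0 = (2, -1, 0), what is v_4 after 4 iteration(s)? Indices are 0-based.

v_0 = (2, -1, 0).
v_1 = A·v_0 = (-4, -9, 5).
v_2 = A·v_1 = (52, -10, 21).
v_3 = A·v_2 = (-168, -165, 198).
v_4 = A·v_3 = (1332, 207, 621).

v_4 = (1332, 207, 621)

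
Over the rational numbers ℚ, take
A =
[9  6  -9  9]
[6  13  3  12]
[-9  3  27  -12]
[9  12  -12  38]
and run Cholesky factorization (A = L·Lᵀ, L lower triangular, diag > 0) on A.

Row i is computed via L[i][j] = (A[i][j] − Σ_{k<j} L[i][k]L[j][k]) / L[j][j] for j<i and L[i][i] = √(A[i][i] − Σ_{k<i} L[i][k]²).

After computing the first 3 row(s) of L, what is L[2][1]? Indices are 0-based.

Step 1: L[0][0] = √(9) = 3.
  L[1][0] = (6) / L[0][0] = 2.
Step 2: L[1][1] = √(9) = 3.
  L[2][0] = (-9) / L[0][0] = -3.
  L[2][1] = (9) / L[1][1] = 3.
Step 3: L[2][2] = √(9) = 3.

L[2][1] = 3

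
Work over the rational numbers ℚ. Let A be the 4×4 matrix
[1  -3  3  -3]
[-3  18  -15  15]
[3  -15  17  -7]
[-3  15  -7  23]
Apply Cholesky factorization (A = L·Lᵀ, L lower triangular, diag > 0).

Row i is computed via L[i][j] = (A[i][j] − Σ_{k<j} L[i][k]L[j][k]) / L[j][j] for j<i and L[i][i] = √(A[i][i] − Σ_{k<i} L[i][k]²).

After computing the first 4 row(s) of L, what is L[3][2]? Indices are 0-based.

L[3][2] = 3

Step 1: L[0][0] = √(1) = 1.
  L[1][0] = (-3) / L[0][0] = -3.
Step 2: L[1][1] = √(9) = 3.
  L[2][0] = (3) / L[0][0] = 3.
  L[2][1] = (-6) / L[1][1] = -2.
Step 3: L[2][2] = √(4) = 2.
  L[3][0] = (-3) / L[0][0] = -3.
  L[3][1] = (6) / L[1][1] = 2.
  L[3][2] = (6) / L[2][2] = 3.
Step 4: L[3][3] = √(1) = 1.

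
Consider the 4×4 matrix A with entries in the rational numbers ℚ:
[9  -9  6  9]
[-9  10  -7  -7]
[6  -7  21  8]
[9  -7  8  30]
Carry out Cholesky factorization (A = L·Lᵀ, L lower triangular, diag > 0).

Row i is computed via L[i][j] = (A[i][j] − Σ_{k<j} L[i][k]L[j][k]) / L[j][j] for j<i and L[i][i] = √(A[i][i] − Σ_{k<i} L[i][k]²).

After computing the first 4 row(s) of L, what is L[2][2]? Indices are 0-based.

L[2][2] = 4

Step 1: L[0][0] = √(9) = 3.
  L[1][0] = (-9) / L[0][0] = -3.
Step 2: L[1][1] = √(1) = 1.
  L[2][0] = (6) / L[0][0] = 2.
  L[2][1] = (-1) / L[1][1] = -1.
Step 3: L[2][2] = √(16) = 4.
  L[3][0] = (9) / L[0][0] = 3.
  L[3][1] = (2) / L[1][1] = 2.
  L[3][2] = (4) / L[2][2] = 1.
Step 4: L[3][3] = √(16) = 4.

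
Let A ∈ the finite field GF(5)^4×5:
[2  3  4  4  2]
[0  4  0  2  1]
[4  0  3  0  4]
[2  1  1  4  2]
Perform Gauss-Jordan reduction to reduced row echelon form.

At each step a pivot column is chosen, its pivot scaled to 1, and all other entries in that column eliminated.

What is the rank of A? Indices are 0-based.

rank = 4

step 1: normalize row 0 (÷2) = (1, 4, 2, 2, 1)
  row 2: subtract 4×row0 = (0, 4, 0, 2, 0)
  row 3: subtract 2×row0 = (0, 3, 2, 0, 0)
step 2: normalize row 1 (÷4) = (0, 1, 0, 3, 4)
  row 0: subtract 4×row1 = (1, 0, 2, 0, 0)
  row 2: subtract 4×row1 = (0, 0, 0, 0, 4)
  row 3: subtract 3×row1 = (0, 0, 2, 1, 3)
step 3: exchange rows 2,3
step 3: normalize row 2 (÷2) = (0, 0, 1, 3, 4)
  row 0: subtract 2×row2 = (1, 0, 0, 4, 2)
skip col 3 (zero from row 3)
step 4: normalize row 3 (÷4) = (0, 0, 0, 0, 1)
  row 0: subtract 2×row3 = (1, 0, 0, 4, 0)
  row 1: subtract 4×row3 = (0, 1, 0, 3, 0)
  row 2: subtract 4×row3 = (0, 0, 1, 3, 0)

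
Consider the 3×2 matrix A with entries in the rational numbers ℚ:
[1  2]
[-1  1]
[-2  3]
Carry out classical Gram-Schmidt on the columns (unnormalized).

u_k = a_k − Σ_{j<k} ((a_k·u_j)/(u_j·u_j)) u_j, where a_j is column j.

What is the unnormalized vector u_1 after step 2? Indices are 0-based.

Step 1: u_0 = a_0 = (1, -1, -2).
Step 2: u_1 = a_1 − (-5/6)·u_0 = (17/6, 1/6, 4/3).

u_1 = (17/6, 1/6, 4/3)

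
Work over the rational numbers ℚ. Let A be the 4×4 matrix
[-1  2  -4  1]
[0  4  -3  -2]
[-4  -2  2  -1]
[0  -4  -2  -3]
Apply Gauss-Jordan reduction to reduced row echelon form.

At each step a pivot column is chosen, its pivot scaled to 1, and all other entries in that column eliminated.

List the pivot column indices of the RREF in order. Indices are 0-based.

[1] R0 /= -1  ⇒  (1, -2, 4, -1)
     R2 -= -4·R0  ⇒  (0, -10, 18, -5)
[2] R1 /= 4  ⇒  (0, 1, -3/4, -1/2)
     R0 -= -2·R1  ⇒  (1, 0, 5/2, -2)
     R2 -= -10·R1  ⇒  (0, 0, 21/2, -10)
     R3 -= -4·R1  ⇒  (0, 0, -5, -5)
[3] R2 /= 21/2  ⇒  (0, 0, 1, -20/21)
     R0 -= 5/2·R2  ⇒  (1, 0, 0, 8/21)
     R1 -= -3/4·R2  ⇒  (0, 1, 0, -17/14)
     R3 -= -5·R2  ⇒  (0, 0, 0, -205/21)
[4] R3 /= -205/21  ⇒  (0, 0, 0, 1)
     R0 -= 8/21·R3  ⇒  (1, 0, 0, 0)
     R1 -= -17/14·R3  ⇒  (0, 1, 0, 0)
     R2 -= -20/21·R3  ⇒  (0, 0, 1, 0)

pivot columns: 0, 1, 2, 3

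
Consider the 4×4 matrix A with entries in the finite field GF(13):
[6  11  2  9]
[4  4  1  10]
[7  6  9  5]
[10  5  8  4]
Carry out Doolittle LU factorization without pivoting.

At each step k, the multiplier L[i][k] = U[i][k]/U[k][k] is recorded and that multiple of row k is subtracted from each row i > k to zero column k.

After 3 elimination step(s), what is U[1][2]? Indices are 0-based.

Step 1: pivot at (0,0) is 6.
  row1 ← row1 − (5)·row0  ⇒  L[1][0]=5, U row1=(0, 1, 4, 4)
  row2 ← row2 − (12)·row0  ⇒  L[2][0]=12, U row2=(0, 4, 11, 1)
  row3 ← row3 − (6)·row0  ⇒  L[3][0]=6, U row3=(0, 4, 9, 2)
Step 2: pivot at (1,1) is 1.
  row2 ← row2 − (4)·row1  ⇒  L[2][1]=4, U row2=(0, 0, 8, 11)
  row3 ← row3 − (4)·row1  ⇒  L[3][1]=4, U row3=(0, 0, 6, 12)
Step 3: pivot at (2,2) is 8.
  row3 ← row3 − (4)·row2  ⇒  L[3][2]=4, U row3=(0, 0, 0, 7)

U[1][2] = 4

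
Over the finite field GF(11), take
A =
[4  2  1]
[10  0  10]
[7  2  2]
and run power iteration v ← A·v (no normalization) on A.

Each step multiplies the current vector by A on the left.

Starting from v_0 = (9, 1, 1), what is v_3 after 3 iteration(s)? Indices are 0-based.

v_0 = (9, 1, 1).
v_1 = A·v_0 = (6, 1, 1).
v_2 = A·v_1 = (5, 4, 2).
v_3 = A·v_2 = (8, 4, 3).

v_3 = (8, 4, 3)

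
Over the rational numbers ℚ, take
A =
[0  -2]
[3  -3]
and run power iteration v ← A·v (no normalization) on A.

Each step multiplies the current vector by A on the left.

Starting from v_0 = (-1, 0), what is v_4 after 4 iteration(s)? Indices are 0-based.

v_0 = (-1, 0).
v_1 = A·v_0 = (0, -3).
v_2 = A·v_1 = (6, 9).
v_3 = A·v_2 = (-18, -9).
v_4 = A·v_3 = (18, -27).

v_4 = (18, -27)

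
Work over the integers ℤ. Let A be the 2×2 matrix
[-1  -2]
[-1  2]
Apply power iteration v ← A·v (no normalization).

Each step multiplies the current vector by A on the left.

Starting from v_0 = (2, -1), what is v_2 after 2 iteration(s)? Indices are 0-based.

v_2 = (8, -8)

v_0 = (2, -1).
v_1 = A·v_0 = (0, -4).
v_2 = A·v_1 = (8, -8).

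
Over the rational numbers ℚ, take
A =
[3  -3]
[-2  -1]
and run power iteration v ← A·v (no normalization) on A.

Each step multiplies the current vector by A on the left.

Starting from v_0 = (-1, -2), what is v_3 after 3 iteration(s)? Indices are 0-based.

v_0 = (-1, -2).
v_1 = A·v_0 = (3, 4).
v_2 = A·v_1 = (-3, -10).
v_3 = A·v_2 = (21, 16).

v_3 = (21, 16)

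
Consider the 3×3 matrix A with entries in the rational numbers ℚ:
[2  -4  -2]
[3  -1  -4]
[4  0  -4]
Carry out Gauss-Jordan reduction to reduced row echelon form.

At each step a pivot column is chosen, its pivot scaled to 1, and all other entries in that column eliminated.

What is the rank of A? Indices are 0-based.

rank = 3

[1] R0 /= 2  ⇒  (1, -2, -1)
     R1 -= 3·R0  ⇒  (0, 5, -1)
     R2 -= 4·R0  ⇒  (0, 8, 0)
[2] R1 /= 5  ⇒  (0, 1, -1/5)
     R0 -= -2·R1  ⇒  (1, 0, -7/5)
     R2 -= 8·R1  ⇒  (0, 0, 8/5)
[3] R2 /= 8/5  ⇒  (0, 0, 1)
     R0 -= -7/5·R2  ⇒  (1, 0, 0)
     R1 -= -1/5·R2  ⇒  (0, 1, 0)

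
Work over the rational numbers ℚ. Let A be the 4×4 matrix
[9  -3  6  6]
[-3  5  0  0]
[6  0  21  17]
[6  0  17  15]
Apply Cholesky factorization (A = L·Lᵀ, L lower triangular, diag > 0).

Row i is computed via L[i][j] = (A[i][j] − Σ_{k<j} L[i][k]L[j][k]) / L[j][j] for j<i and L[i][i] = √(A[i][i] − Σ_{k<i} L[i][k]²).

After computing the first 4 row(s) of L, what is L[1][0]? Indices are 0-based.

Step 1: L[0][0] = √(9) = 3.
  L[1][0] = (-3) / L[0][0] = -1.
Step 2: L[1][1] = √(4) = 2.
  L[2][0] = (6) / L[0][0] = 2.
  L[2][1] = (2) / L[1][1] = 1.
Step 3: L[2][2] = √(16) = 4.
  L[3][0] = (6) / L[0][0] = 2.
  L[3][1] = (2) / L[1][1] = 1.
  L[3][2] = (12) / L[2][2] = 3.
Step 4: L[3][3] = √(1) = 1.

L[1][0] = -1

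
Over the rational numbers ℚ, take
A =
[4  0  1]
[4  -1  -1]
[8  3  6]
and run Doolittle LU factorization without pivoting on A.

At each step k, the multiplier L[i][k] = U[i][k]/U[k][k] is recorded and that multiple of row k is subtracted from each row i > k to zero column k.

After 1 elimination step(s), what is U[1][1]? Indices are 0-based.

U[1][1] = -1

Step 1: pivot at (0,0) is 4.
  row1 ← row1 − (1)·row0  ⇒  L[1][0]=1, U row1=(0, -1, -2)
  row2 ← row2 − (2)·row0  ⇒  L[2][0]=2, U row2=(0, 3, 4)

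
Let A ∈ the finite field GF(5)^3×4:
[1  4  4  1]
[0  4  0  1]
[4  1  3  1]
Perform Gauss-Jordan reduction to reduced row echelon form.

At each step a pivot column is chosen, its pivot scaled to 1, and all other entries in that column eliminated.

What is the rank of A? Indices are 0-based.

rank = 3

[1] R0 /= 1  ⇒  (1, 4, 4, 1)
     R2 -= 4·R0  ⇒  (0, 0, 2, 2)
[2] R1 /= 4  ⇒  (0, 1, 0, 4)
     R0 -= 4·R1  ⇒  (1, 0, 4, 0)
[3] R2 /= 2  ⇒  (0, 0, 1, 1)
     R0 -= 4·R2  ⇒  (1, 0, 0, 1)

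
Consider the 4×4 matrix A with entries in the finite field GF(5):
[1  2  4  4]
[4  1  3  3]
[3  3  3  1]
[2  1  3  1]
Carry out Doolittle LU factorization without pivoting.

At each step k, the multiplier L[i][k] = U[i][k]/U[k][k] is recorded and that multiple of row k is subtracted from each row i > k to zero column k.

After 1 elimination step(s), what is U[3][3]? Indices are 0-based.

k=0: U[0][0]=1
  eliminate (1,0): mult=4, new row 1: (0, 3, 2, 2); set L[1][0]=4
  eliminate (2,0): mult=3, new row 2: (0, 2, 1, 4); set L[2][0]=3
  eliminate (3,0): mult=2, new row 3: (0, 2, 0, 3); set L[3][0]=2

U[3][3] = 3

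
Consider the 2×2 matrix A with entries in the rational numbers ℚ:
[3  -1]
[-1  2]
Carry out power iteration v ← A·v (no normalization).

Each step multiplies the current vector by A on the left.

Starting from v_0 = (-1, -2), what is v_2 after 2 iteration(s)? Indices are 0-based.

v_0 = (-1, -2).
v_1 = A·v_0 = (-1, -3).
v_2 = A·v_1 = (0, -5).

v_2 = (0, -5)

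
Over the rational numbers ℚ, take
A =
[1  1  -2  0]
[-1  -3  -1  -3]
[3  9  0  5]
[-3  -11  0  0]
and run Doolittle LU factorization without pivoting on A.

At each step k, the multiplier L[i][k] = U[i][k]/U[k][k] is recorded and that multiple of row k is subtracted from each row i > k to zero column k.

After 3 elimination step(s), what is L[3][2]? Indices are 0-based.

L[3][2] = -2

Step 1: pivot at (0,0) is 1.
  row1 ← row1 − (-1)·row0  ⇒  L[1][0]=-1, U row1=(0, -2, -3, -3)
  row2 ← row2 − (3)·row0  ⇒  L[2][0]=3, U row2=(0, 6, 6, 5)
  row3 ← row3 − (-3)·row0  ⇒  L[3][0]=-3, U row3=(0, -8, -6, 0)
Step 2: pivot at (1,1) is -2.
  row2 ← row2 − (-3)·row1  ⇒  L[2][1]=-3, U row2=(0, 0, -3, -4)
  row3 ← row3 − (4)·row1  ⇒  L[3][1]=4, U row3=(0, 0, 6, 12)
Step 3: pivot at (2,2) is -3.
  row3 ← row3 − (-2)·row2  ⇒  L[3][2]=-2, U row3=(0, 0, 0, 4)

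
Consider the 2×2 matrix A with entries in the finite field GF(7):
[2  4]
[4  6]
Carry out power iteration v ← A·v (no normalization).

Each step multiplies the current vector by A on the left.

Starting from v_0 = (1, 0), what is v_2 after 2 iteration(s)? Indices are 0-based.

v_0 = (1, 0).
v_1 = A·v_0 = (2, 4).
v_2 = A·v_1 = (6, 4).

v_2 = (6, 4)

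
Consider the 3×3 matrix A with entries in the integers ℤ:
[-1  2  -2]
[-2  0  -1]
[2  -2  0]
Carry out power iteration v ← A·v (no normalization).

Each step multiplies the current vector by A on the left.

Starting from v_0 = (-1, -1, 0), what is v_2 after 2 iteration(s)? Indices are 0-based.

v_2 = (5, 2, -6)

v_0 = (-1, -1, 0).
v_1 = A·v_0 = (-1, 2, 0).
v_2 = A·v_1 = (5, 2, -6).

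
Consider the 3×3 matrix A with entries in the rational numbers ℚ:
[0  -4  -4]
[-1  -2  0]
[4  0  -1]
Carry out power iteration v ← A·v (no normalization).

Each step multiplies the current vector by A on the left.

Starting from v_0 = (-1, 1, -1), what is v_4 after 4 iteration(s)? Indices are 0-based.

v_0 = (-1, 1, -1).
v_1 = A·v_0 = (0, -1, -3).
v_2 = A·v_1 = (16, 2, 3).
v_3 = A·v_2 = (-20, -20, 61).
v_4 = A·v_3 = (-164, 60, -141).

v_4 = (-164, 60, -141)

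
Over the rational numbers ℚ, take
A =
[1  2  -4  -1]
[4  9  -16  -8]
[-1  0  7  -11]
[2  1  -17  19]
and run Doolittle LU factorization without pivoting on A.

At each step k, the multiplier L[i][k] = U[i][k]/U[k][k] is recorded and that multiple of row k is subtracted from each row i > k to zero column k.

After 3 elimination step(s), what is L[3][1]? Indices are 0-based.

L[3][1] = -3

[col 0] pivot 1
  R1 -= 4*R0 → (0, 1, 0, -4)  (L[1][0] := 4)
  R2 -= -1*R0 → (0, 2, 3, -12)  (L[2][0] := -1)
  R3 -= 2*R0 → (0, -3, -9, 21)  (L[3][0] := 2)
[col 1] pivot 1
  R2 -= 2*R1 → (0, 0, 3, -4)  (L[2][1] := 2)
  R3 -= -3*R1 → (0, 0, -9, 9)  (L[3][1] := -3)
[col 2] pivot 3
  R3 -= -3*R2 → (0, 0, 0, -3)  (L[3][2] := -3)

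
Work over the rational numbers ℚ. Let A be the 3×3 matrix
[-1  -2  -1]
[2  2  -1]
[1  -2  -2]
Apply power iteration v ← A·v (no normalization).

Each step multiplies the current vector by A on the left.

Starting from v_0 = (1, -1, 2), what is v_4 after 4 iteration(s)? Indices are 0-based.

v_4 = (1, -14, -7)

v_0 = (1, -1, 2).
v_1 = A·v_0 = (-1, -2, -1).
v_2 = A·v_1 = (6, -5, 5).
v_3 = A·v_2 = (-1, -3, 6).
v_4 = A·v_3 = (1, -14, -7).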